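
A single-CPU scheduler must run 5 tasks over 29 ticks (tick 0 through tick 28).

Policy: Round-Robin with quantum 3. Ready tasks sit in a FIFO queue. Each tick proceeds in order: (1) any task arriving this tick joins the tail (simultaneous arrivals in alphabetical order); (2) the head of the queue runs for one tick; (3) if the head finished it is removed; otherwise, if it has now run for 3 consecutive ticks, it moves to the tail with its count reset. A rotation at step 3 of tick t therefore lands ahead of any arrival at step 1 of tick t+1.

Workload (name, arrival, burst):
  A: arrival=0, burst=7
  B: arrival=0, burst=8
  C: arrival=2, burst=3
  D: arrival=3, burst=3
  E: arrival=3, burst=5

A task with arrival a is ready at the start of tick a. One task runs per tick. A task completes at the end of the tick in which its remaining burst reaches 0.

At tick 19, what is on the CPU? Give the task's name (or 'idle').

t=0: queue=[A,B] q_used=0 → run A
t=1: queue=[A,B] q_used=1 → run A
t=2: queue=[A,B,C] q_used=2 → run A
t=3: queue=[B,C,A,D,E] q_used=0 → run B
t=4: queue=[B,C,A,D,E] q_used=1 → run B
t=5: queue=[B,C,A,D,E] q_used=2 → run B
t=6: queue=[C,A,D,E,B] q_used=0 → run C
t=7: queue=[C,A,D,E,B] q_used=1 → run C
t=8: queue=[C,A,D,E,B] q_used=2 → run C
t=9: queue=[A,D,E,B] q_used=0 → run A
t=10: queue=[A,D,E,B] q_used=1 → run A
t=11: queue=[A,D,E,B] q_used=2 → run A
t=12: queue=[D,E,B,A] q_used=0 → run D
t=13: queue=[D,E,B,A] q_used=1 → run D
t=14: queue=[D,E,B,A] q_used=2 → run D
t=15: queue=[E,B,A] q_used=0 → run E
t=16: queue=[E,B,A] q_used=1 → run E
t=17: queue=[E,B,A] q_used=2 → run E
t=18: queue=[B,A,E] q_used=0 → run B
t=19: queue=[B,A,E] q_used=1 → run B
t=20: queue=[B,A,E] q_used=2 → run B
t=21: queue=[A,E,B] q_used=0 → run A
t=22: queue=[E,B] q_used=0 → run E
t=23: queue=[E,B] q_used=1 → run E
t=24: queue=[B] q_used=0 → run B
t=25: queue=[B] q_used=1 → run B
t=26: (idle)
t=27: (idle)
t=28: (idle)

running at tick 19 = B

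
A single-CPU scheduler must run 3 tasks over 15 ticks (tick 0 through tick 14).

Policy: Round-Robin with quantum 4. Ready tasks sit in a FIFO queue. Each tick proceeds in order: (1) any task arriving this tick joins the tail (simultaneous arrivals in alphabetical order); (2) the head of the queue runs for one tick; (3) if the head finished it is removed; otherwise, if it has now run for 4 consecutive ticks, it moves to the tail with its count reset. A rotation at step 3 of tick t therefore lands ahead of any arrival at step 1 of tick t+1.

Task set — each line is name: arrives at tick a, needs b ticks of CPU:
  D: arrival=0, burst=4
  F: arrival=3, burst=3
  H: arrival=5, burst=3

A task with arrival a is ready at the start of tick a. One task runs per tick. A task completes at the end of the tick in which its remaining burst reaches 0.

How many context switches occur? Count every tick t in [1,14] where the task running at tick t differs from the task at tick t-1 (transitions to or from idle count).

t=0: queue=[D] q_used=0 → run D
t=1: queue=[D] q_used=1 → run D
t=2: queue=[D] q_used=2 → run D
t=3: queue=[D,F] q_used=3 → run D
t=4: queue=[F] q_used=0 → run F
t=5: queue=[F,H] q_used=1 → run F
t=6: queue=[F,H] q_used=2 → run F
t=7: queue=[H] q_used=0 → run H
t=8: queue=[H] q_used=1 → run H
t=9: queue=[H] q_used=2 → run H
t=10: (idle)
t=11: (idle)
t=12: (idle)
t=13: (idle)
t=14: (idle)

context switches = 3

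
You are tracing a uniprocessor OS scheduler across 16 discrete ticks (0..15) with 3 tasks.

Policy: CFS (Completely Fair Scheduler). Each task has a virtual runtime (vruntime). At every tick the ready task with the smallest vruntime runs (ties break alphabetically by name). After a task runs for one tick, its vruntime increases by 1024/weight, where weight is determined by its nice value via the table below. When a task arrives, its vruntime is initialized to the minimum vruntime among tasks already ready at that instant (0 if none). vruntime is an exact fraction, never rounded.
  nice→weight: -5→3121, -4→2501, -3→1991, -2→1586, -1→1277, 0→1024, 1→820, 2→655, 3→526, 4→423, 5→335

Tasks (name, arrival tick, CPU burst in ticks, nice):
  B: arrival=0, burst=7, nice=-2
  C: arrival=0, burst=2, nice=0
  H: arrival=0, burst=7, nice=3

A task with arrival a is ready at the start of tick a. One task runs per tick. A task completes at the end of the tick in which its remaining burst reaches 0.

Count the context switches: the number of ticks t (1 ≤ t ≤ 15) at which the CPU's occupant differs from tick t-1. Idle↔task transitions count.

context switches = 8

t=0: vr[B=0 C=0 H=0] → run B
t=1: vr[B=512/793 C=0 H=0] → run C
t=2: vr[B=512/793 C=1 H=0] → run H
t=3: vr[B=512/793 C=1 H=512/263] → run B
t=4: vr[B=1024/793 C=1 H=512/263] → run C
t=5: vr[B=1024/793 H=512/263] → run B
t=6: vr[B=1536/793 H=512/263] → run B
t=7: vr[B=2048/793 H=512/263] → run H
t=8: vr[B=2048/793 H=1024/263] → run B
t=9: vr[B=2560/793 H=1024/263] → run B
t=10: vr[B=3072/793 H=1024/263] → run B
t=11: vr[H=1024/263] → run H
t=12: vr[H=1536/263] → run H
t=13: vr[H=2048/263] → run H
t=14: vr[H=2560/263] → run H
t=15: vr[H=3072/263] → run H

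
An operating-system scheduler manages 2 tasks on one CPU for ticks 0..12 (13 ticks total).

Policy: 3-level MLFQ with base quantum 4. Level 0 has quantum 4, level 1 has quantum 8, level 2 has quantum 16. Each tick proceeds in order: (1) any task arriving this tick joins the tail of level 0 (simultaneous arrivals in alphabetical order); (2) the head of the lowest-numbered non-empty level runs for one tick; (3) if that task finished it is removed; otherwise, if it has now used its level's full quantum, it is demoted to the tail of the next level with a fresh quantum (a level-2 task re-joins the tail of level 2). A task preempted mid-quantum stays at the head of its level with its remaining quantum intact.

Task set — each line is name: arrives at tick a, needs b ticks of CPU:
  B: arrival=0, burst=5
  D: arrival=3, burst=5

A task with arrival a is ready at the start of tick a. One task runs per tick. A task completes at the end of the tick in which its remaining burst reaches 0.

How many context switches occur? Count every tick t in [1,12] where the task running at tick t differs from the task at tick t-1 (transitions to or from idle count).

context switches = 4

t=0: L0/L1/L2 = B/-/- → run B
t=1: L0/L1/L2 = B/-/- → run B
t=2: L0/L1/L2 = B/-/- → run B
t=3: L0/L1/L2 = BD/-/- → run B
t=4: L0/L1/L2 = D/B/- → run D
t=5: L0/L1/L2 = D/B/- → run D
t=6: L0/L1/L2 = D/B/- → run D
t=7: L0/L1/L2 = D/B/- → run D
t=8: L0/L1/L2 = -/BD/- → run B
t=9: L0/L1/L2 = -/D/- → run D
t=10: (idle)
t=11: (idle)
t=12: (idle)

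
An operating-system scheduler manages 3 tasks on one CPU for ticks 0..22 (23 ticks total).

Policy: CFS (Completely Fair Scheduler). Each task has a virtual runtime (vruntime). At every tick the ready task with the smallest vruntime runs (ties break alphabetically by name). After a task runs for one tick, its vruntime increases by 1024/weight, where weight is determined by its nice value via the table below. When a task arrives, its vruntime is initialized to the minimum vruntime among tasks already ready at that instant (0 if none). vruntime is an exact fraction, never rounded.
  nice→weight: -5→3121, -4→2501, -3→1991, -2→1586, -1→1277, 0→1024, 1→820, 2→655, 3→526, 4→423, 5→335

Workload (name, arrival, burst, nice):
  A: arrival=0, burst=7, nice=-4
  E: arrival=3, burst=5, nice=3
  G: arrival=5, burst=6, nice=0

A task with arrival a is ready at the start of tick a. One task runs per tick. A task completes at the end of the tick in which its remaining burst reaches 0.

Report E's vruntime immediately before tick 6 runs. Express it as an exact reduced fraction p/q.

vruntime(E, start of tick 6) = 2088448/657763

t=0: vr[A=0] → run A
t=1: vr[A=1024/2501] → run A
t=2: vr[A=2048/2501] → run A
t=3: vr[A=3072/2501 E=3072/2501] → run A
t=4: vr[A=4096/2501 E=3072/2501] → run E
t=5: vr[A=4096/2501 E=2088448/657763 G=4096/2501] → run A
t=6: vr[A=5120/2501 E=2088448/657763 G=4096/2501] → run G
t=7: vr[A=5120/2501 E=2088448/657763 G=6597/2501] → run A
t=8: vr[A=6144/2501 E=2088448/657763 G=6597/2501] → run A
t=9: vr[E=2088448/657763 G=6597/2501] → run G
t=10: vr[E=2088448/657763 G=9098/2501] → run E
t=11: vr[E=3368960/657763 G=9098/2501] → run G
t=12: vr[E=3368960/657763 G=11599/2501] → run G
t=13: vr[E=3368960/657763 G=14100/2501] → run E
t=14: vr[E=4649472/657763 G=14100/2501] → run G
t=15: vr[E=4649472/657763 G=16601/2501] → run G
t=16: vr[E=4649472/657763] → run E
t=17: vr[E=5929984/657763] → run E
t=18: (idle)
t=19: (idle)
t=20: (idle)
t=21: (idle)
t=22: (idle)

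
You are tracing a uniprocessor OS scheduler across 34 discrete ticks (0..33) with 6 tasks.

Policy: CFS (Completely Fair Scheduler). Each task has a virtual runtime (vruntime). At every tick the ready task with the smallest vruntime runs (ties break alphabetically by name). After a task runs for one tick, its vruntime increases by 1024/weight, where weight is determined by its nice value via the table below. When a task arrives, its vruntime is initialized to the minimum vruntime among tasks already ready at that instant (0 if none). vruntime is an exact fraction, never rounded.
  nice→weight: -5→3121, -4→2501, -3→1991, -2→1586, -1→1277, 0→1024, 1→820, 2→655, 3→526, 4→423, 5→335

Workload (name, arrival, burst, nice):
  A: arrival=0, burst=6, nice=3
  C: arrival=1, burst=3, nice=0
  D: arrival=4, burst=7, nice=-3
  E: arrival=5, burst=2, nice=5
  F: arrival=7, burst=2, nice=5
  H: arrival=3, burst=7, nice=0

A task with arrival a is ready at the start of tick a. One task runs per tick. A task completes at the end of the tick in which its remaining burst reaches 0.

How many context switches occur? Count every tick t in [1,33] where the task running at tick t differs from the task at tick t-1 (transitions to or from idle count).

context switches = 22

t=0: vr[A=0] → run A
t=1: vr[A=512/263 C=512/263] → run A
t=2: vr[A=1024/263 C=512/263] → run C
t=3: vr[A=1024/263 C=775/263 H=775/263] → run C
t=4: vr[A=1024/263 C=1038/263 D=775/263 H=775/263] → run D
t=5: vr[A=1024/263 C=1038/263 D=1812337/523633 E=775/263 H=775/263] → run E
t=6: vr[A=1024/263 C=1038/263 D=1812337/523633 E=528937/88105 H=775/263] → run H
t=7: vr[A=1024/263 C=1038/263 D=1812337/523633 E=528937/88105 F=1812337/523633 H=1038/263] → run D
t=8: vr[A=1024/263 C=1038/263 D=2081649/523633 E=528937/88105 F=1812337/523633 H=1038/263] → run F
t=9: vr[A=1024/263 C=1038/263 D=2081649/523633 E=528937/88105 F=1143333087/175417055 H=1038/263] → run A
t=10: vr[A=1536/263 C=1038/263 D=2081649/523633 E=528937/88105 F=1143333087/175417055 H=1038/263] → run C
t=11: vr[A=1536/263 D=2081649/523633 E=528937/88105 F=1143333087/175417055 H=1038/263] → run H
t=12: vr[A=1536/263 D=2081649/523633 E=528937/88105 F=1143333087/175417055 H=1301/263] → run D
t=13: vr[A=1536/263 D=2350961/523633 E=528937/88105 F=1143333087/175417055 H=1301/263] → run D
t=14: vr[A=1536/263 D=2620273/523633 E=528937/88105 F=1143333087/175417055 H=1301/263] → run H
t=15: vr[A=1536/263 D=2620273/523633 E=528937/88105 F=1143333087/175417055 H=1564/263] → run D
t=16: vr[A=1536/263 D=2889585/523633 E=528937/88105 F=1143333087/175417055 H=1564/263] → run D
t=17: vr[A=1536/263 D=3158897/523633 E=528937/88105 F=1143333087/175417055 H=1564/263] → run A
t=18: vr[A=2048/263 D=3158897/523633 E=528937/88105 F=1143333087/175417055 H=1564/263] → run H
t=19: vr[A=2048/263 D=3158897/523633 E=528937/88105 F=1143333087/175417055 H=1827/263] → run E
t=20: vr[A=2048/263 D=3158897/523633 F=1143333087/175417055 H=1827/263] → run D
t=21: vr[A=2048/263 F=1143333087/175417055 H=1827/263] → run F
t=22: vr[A=2048/263 H=1827/263] → run H
t=23: vr[A=2048/263 H=2090/263] → run A
t=24: vr[A=2560/263 H=2090/263] → run H
t=25: vr[A=2560/263 H=2353/263] → run H
t=26: vr[A=2560/263] → run A
t=27: (idle)
t=28: (idle)
t=29: (idle)
t=30: (idle)
t=31: (idle)
t=32: (idle)
t=33: (idle)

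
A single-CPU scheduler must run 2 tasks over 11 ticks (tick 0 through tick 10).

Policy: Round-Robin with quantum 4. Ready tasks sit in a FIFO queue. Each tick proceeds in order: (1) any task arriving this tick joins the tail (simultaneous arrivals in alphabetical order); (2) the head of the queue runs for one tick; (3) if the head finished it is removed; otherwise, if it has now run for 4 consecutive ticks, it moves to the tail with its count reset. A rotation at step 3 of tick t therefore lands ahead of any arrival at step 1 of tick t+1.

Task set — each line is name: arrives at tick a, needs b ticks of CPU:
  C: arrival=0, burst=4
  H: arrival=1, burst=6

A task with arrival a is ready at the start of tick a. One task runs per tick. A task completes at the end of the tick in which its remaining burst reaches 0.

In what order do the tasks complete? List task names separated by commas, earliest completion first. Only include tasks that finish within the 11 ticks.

completion order = C, H

t=0: queue=[C] q_used=0 → run C
t=1: queue=[C,H] q_used=1 → run C
t=2: queue=[C,H] q_used=2 → run C
t=3: queue=[C,H] q_used=3 → run C
t=4: queue=[H] q_used=0 → run H
t=5: queue=[H] q_used=1 → run H
t=6: queue=[H] q_used=2 → run H
t=7: queue=[H] q_used=3 → run H
t=8: queue=[H] q_used=0 → run H
t=9: queue=[H] q_used=1 → run H
t=10: (idle)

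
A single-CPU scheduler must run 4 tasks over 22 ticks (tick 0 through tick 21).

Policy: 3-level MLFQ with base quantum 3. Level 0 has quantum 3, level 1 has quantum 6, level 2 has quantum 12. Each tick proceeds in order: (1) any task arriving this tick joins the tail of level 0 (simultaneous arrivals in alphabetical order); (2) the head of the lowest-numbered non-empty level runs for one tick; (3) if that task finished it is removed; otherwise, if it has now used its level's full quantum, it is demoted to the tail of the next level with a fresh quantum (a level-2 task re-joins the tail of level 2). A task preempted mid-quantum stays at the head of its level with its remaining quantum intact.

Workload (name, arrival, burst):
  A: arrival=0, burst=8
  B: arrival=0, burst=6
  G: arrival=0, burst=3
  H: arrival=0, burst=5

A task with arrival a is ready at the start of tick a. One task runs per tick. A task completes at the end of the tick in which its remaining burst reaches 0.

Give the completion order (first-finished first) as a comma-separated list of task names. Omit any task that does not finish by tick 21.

t=0: L0/L1/L2 = ABGH/-/- → run A
t=1: L0/L1/L2 = ABGH/-/- → run A
t=2: L0/L1/L2 = ABGH/-/- → run A
t=3: L0/L1/L2 = BGH/A/- → run B
t=4: L0/L1/L2 = BGH/A/- → run B
t=5: L0/L1/L2 = BGH/A/- → run B
t=6: L0/L1/L2 = GH/AB/- → run G
t=7: L0/L1/L2 = GH/AB/- → run G
t=8: L0/L1/L2 = GH/AB/- → run G
t=9: L0/L1/L2 = H/AB/- → run H
t=10: L0/L1/L2 = H/AB/- → run H
t=11: L0/L1/L2 = H/AB/- → run H
t=12: L0/L1/L2 = -/ABH/- → run A
t=13: L0/L1/L2 = -/ABH/- → run A
t=14: L0/L1/L2 = -/ABH/- → run A
t=15: L0/L1/L2 = -/ABH/- → run A
t=16: L0/L1/L2 = -/ABH/- → run A
t=17: L0/L1/L2 = -/BH/- → run B
t=18: L0/L1/L2 = -/BH/- → run B
t=19: L0/L1/L2 = -/BH/- → run B
t=20: L0/L1/L2 = -/H/- → run H
t=21: L0/L1/L2 = -/H/- → run H

completion order = G, A, B, H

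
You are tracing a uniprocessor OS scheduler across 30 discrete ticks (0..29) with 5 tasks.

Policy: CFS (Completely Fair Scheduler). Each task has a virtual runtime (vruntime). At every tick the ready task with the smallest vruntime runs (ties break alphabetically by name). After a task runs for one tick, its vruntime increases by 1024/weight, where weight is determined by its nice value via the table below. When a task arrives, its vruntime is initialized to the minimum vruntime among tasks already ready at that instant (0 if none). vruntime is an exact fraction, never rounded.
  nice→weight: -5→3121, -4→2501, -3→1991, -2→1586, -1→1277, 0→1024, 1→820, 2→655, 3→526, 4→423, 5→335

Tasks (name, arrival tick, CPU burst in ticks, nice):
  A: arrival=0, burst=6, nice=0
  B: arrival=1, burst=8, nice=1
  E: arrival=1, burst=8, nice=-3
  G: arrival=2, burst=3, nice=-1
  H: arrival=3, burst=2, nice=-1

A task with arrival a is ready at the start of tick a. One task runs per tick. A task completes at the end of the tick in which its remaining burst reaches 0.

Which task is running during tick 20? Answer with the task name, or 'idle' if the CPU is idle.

running at tick 20 = E

t=0: vr[A=0] → run A
t=1: vr[A=1 B=1 E=1] → run A
t=2: vr[A=2 B=1 E=1 G=1] → run B
t=3: vr[A=2 B=461/205 E=1 G=1 H=1] → run E
t=4: vr[A=2 B=461/205 E=3015/1991 G=1 H=1] → run G
t=5: vr[A=2 B=461/205 E=3015/1991 G=2301/1277 H=1] → run H
t=6: vr[A=2 B=461/205 E=3015/1991 G=2301/1277 H=2301/1277] → run E
t=7: vr[A=2 B=461/205 E=4039/1991 G=2301/1277 H=2301/1277] → run G
t=8: vr[A=2 B=461/205 E=4039/1991 G=3325/1277 H=2301/1277] → run H
t=9: vr[A=2 B=461/205 E=4039/1991 G=3325/1277] → run A
t=10: vr[A=3 B=461/205 E=4039/1991 G=3325/1277] → run E
t=11: vr[A=3 B=461/205 E=5063/1991 G=3325/1277] → run B
t=12: vr[A=3 B=717/205 E=5063/1991 G=3325/1277] → run E
t=13: vr[A=3 B=717/205 E=6087/1991 G=3325/1277] → run G
t=14: vr[A=3 B=717/205 E=6087/1991] → run A
t=15: vr[A=4 B=717/205 E=6087/1991] → run E
t=16: vr[A=4 B=717/205 E=7111/1991] → run B
t=17: vr[A=4 B=973/205 E=7111/1991] → run E
t=18: vr[A=4 B=973/205 E=8135/1991] → run A
t=19: vr[A=5 B=973/205 E=8135/1991] → run E
t=20: vr[A=5 B=973/205 E=9159/1991] → run E
t=21: vr[A=5 B=973/205] → run B
t=22: vr[A=5 B=1229/205] → run A
t=23: vr[B=1229/205] → run B
t=24: vr[B=297/41] → run B
t=25: vr[B=1741/205] → run B
t=26: vr[B=1997/205] → run B
t=27: (idle)
t=28: (idle)
t=29: (idle)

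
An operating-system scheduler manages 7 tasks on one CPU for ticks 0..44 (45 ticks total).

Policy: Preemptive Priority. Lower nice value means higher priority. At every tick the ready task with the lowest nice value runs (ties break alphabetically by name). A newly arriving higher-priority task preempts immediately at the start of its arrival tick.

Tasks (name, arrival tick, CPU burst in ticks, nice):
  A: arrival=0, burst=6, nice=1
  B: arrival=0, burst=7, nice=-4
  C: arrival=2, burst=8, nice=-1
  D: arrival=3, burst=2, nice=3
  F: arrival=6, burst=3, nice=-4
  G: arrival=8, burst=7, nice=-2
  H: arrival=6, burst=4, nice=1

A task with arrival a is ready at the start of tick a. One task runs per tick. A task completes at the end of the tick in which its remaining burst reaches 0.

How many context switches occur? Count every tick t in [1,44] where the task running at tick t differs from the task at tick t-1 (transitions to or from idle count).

context switches = 7

t=0: ready={A,B} → run B
t=1: ready={A,B} → run B
t=2: ready={A,B,C} → run B
t=3: ready={A,B,C,D} → run B
t=4: ready={A,B,C,D} → run B
t=5: ready={A,B,C,D} → run B
t=6: ready={A,B,C,D,F,H} → run B
t=7: ready={A,C,D,F,H} → run F
t=8: ready={A,C,D,F,G,H} → run F
t=9: ready={A,C,D,F,G,H} → run F
t=10: ready={A,C,D,G,H} → run G
t=11: ready={A,C,D,G,H} → run G
t=12: ready={A,C,D,G,H} → run G
t=13: ready={A,C,D,G,H} → run G
t=14: ready={A,C,D,G,H} → run G
t=15: ready={A,C,D,G,H} → run G
t=16: ready={A,C,D,G,H} → run G
t=17: ready={A,C,D,H} → run C
t=18: ready={A,C,D,H} → run C
t=19: ready={A,C,D,H} → run C
t=20: ready={A,C,D,H} → run C
t=21: ready={A,C,D,H} → run C
t=22: ready={A,C,D,H} → run C
t=23: ready={A,C,D,H} → run C
t=24: ready={A,C,D,H} → run C
t=25: ready={A,D,H} → run A
t=26: ready={A,D,H} → run A
t=27: ready={A,D,H} → run A
t=28: ready={A,D,H} → run A
t=29: ready={A,D,H} → run A
t=30: ready={A,D,H} → run A
t=31: ready={D,H} → run H
t=32: ready={D,H} → run H
t=33: ready={D,H} → run H
t=34: ready={D,H} → run H
t=35: ready={D} → run D
t=36: ready={D} → run D
t=37: (idle)
t=38: (idle)
t=39: (idle)
t=40: (idle)
t=41: (idle)
t=42: (idle)
t=43: (idle)
t=44: (idle)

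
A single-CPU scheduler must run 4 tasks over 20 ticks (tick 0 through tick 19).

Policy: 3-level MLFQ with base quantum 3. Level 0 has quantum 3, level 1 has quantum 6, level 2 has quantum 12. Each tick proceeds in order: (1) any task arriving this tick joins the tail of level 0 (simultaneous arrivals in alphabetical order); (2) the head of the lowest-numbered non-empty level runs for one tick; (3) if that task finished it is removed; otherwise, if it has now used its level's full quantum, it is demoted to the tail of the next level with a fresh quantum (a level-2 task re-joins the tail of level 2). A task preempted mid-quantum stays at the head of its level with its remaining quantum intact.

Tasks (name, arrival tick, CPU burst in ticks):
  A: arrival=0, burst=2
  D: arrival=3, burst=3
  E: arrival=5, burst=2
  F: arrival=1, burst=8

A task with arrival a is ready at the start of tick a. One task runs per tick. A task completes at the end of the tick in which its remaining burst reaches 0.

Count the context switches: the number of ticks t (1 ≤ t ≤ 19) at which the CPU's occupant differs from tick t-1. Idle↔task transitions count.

t=0: L0/L1/L2 = A/-/- → run A
t=1: L0/L1/L2 = AF/-/- → run A
t=2: L0/L1/L2 = F/-/- → run F
t=3: L0/L1/L2 = FD/-/- → run F
t=4: L0/L1/L2 = FD/-/- → run F
t=5: L0/L1/L2 = DE/F/- → run D
t=6: L0/L1/L2 = DE/F/- → run D
t=7: L0/L1/L2 = DE/F/- → run D
t=8: L0/L1/L2 = E/F/- → run E
t=9: L0/L1/L2 = E/F/- → run E
t=10: L0/L1/L2 = -/F/- → run F
t=11: L0/L1/L2 = -/F/- → run F
t=12: L0/L1/L2 = -/F/- → run F
t=13: L0/L1/L2 = -/F/- → run F
t=14: L0/L1/L2 = -/F/- → run F
t=15: (idle)
t=16: (idle)
t=17: (idle)
t=18: (idle)
t=19: (idle)

context switches = 5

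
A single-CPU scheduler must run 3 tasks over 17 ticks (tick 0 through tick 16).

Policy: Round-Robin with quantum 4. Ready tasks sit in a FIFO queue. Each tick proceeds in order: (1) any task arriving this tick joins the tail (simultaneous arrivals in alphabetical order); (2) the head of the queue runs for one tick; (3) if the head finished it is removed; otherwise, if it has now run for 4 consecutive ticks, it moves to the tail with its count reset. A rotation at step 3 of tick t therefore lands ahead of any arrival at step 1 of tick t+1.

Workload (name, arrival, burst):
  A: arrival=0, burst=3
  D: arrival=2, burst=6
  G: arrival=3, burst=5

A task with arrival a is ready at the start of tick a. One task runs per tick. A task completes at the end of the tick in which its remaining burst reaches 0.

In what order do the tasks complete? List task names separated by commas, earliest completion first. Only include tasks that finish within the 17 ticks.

completion order = A, D, G

t=0: queue=[A] q_used=0 → run A
t=1: queue=[A] q_used=1 → run A
t=2: queue=[A,D] q_used=2 → run A
t=3: queue=[D,G] q_used=0 → run D
t=4: queue=[D,G] q_used=1 → run D
t=5: queue=[D,G] q_used=2 → run D
t=6: queue=[D,G] q_used=3 → run D
t=7: queue=[G,D] q_used=0 → run G
t=8: queue=[G,D] q_used=1 → run G
t=9: queue=[G,D] q_used=2 → run G
t=10: queue=[G,D] q_used=3 → run G
t=11: queue=[D,G] q_used=0 → run D
t=12: queue=[D,G] q_used=1 → run D
t=13: queue=[G] q_used=0 → run G
t=14: (idle)
t=15: (idle)
t=16: (idle)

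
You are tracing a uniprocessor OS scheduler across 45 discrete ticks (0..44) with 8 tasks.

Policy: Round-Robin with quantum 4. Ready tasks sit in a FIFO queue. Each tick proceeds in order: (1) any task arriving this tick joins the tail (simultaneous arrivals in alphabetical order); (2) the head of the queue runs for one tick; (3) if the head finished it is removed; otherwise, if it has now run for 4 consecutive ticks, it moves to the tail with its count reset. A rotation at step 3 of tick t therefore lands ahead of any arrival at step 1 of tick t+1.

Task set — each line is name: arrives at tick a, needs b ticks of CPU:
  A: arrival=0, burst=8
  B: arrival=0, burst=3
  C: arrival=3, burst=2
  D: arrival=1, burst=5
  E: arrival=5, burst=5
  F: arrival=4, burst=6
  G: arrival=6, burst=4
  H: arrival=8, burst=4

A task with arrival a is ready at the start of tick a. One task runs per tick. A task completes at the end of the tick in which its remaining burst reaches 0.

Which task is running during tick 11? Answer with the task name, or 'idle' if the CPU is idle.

t=0: queue=[A,B] q_used=0 → run A
t=1: queue=[A,B,D] q_used=1 → run A
t=2: queue=[A,B,D] q_used=2 → run A
t=3: queue=[A,B,D,C] q_used=3 → run A
t=4: queue=[B,D,C,A,F] q_used=0 → run B
t=5: queue=[B,D,C,A,F,E] q_used=1 → run B
t=6: queue=[B,D,C,A,F,E,G] q_used=2 → run B
t=7: queue=[D,C,A,F,E,G] q_used=0 → run D
t=8: queue=[D,C,A,F,E,G,H] q_used=1 → run D
t=9: queue=[D,C,A,F,E,G,H] q_used=2 → run D
t=10: queue=[D,C,A,F,E,G,H] q_used=3 → run D
t=11: queue=[C,A,F,E,G,H,D] q_used=0 → run C
t=12: queue=[C,A,F,E,G,H,D] q_used=1 → run C
t=13: queue=[A,F,E,G,H,D] q_used=0 → run A
t=14: queue=[A,F,E,G,H,D] q_used=1 → run A
t=15: queue=[A,F,E,G,H,D] q_used=2 → run A
t=16: queue=[A,F,E,G,H,D] q_used=3 → run A
t=17: queue=[F,E,G,H,D] q_used=0 → run F
t=18: queue=[F,E,G,H,D] q_used=1 → run F
t=19: queue=[F,E,G,H,D] q_used=2 → run F
t=20: queue=[F,E,G,H,D] q_used=3 → run F
t=21: queue=[E,G,H,D,F] q_used=0 → run E
t=22: queue=[E,G,H,D,F] q_used=1 → run E
t=23: queue=[E,G,H,D,F] q_used=2 → run E
t=24: queue=[E,G,H,D,F] q_used=3 → run E
t=25: queue=[G,H,D,F,E] q_used=0 → run G
t=26: queue=[G,H,D,F,E] q_used=1 → run G
t=27: queue=[G,H,D,F,E] q_used=2 → run G
t=28: queue=[G,H,D,F,E] q_used=3 → run G
t=29: queue=[H,D,F,E] q_used=0 → run H
t=30: queue=[H,D,F,E] q_used=1 → run H
t=31: queue=[H,D,F,E] q_used=2 → run H
t=32: queue=[H,D,F,E] q_used=3 → run H
t=33: queue=[D,F,E] q_used=0 → run D
t=34: queue=[F,E] q_used=0 → run F
t=35: queue=[F,E] q_used=1 → run F
t=36: queue=[E] q_used=0 → run E
t=37: (idle)
t=38: (idle)
t=39: (idle)
t=40: (idle)
t=41: (idle)
t=42: (idle)
t=43: (idle)
t=44: (idle)

running at tick 11 = C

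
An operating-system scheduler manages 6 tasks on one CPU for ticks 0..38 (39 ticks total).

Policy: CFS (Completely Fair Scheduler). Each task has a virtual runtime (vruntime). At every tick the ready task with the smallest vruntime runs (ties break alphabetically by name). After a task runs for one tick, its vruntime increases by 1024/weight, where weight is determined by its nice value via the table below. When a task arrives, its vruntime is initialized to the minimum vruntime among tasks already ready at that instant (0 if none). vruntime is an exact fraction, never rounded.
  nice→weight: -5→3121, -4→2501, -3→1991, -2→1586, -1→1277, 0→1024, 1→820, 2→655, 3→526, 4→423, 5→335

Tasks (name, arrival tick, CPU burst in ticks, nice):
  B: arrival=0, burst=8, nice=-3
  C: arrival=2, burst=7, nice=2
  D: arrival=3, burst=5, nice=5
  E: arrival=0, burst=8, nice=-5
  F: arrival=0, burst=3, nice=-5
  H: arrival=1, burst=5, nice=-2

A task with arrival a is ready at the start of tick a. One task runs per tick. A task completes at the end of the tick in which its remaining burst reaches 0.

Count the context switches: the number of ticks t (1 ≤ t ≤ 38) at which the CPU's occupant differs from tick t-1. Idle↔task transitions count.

context switches = 35

t=0: vr[B=0 E=0 F=0] → run B
t=1: vr[B=1024/1991 E=0 F=0 H=0] → run E
t=2: vr[B=1024/1991 C=0 E=1024/3121 F=0 H=0] → run C
t=3: vr[B=1024/1991 C=1024/655 D=0 E=1024/3121 F=0 H=0] → run D
t=4: vr[B=1024/1991 C=1024/655 D=1024/335 E=1024/3121 F=0 H=0] → run F
t=5: vr[B=1024/1991 C=1024/655 D=1024/335 E=1024/3121 F=1024/3121 H=0] → run H
t=6: vr[B=1024/1991 C=1024/655 D=1024/335 E=1024/3121 F=1024/3121 H=512/793] → run E
t=7: vr[B=1024/1991 C=1024/655 D=1024/335 E=2048/3121 F=1024/3121 H=512/793] → run F
t=8: vr[B=1024/1991 C=1024/655 D=1024/335 E=2048/3121 F=2048/3121 H=512/793] → run B
t=9: vr[B=2048/1991 C=1024/655 D=1024/335 E=2048/3121 F=2048/3121 H=512/793] → run H
t=10: vr[B=2048/1991 C=1024/655 D=1024/335 E=2048/3121 F=2048/3121 H=1024/793] → run E
t=11: vr[B=2048/1991 C=1024/655 D=1024/335 E=3072/3121 F=2048/3121 H=1024/793] → run F
t=12: vr[B=2048/1991 C=1024/655 D=1024/335 E=3072/3121 H=1024/793] → run E
t=13: vr[B=2048/1991 C=1024/655 D=1024/335 E=4096/3121 H=1024/793] → run B
t=14: vr[B=3072/1991 C=1024/655 D=1024/335 E=4096/3121 H=1024/793] → run H
t=15: vr[B=3072/1991 C=1024/655 D=1024/335 E=4096/3121 H=1536/793] → run E
t=16: vr[B=3072/1991 C=1024/655 D=1024/335 E=5120/3121 H=1536/793] → run B
t=17: vr[B=4096/1991 C=1024/655 D=1024/335 E=5120/3121 H=1536/793] → run C
t=18: vr[B=4096/1991 C=2048/655 D=1024/335 E=5120/3121 H=1536/793] → run E
t=19: vr[B=4096/1991 C=2048/655 D=1024/335 E=6144/3121 H=1536/793] → run H
t=20: vr[B=4096/1991 C=2048/655 D=1024/335 E=6144/3121 H=2048/793] → run E
t=21: vr[B=4096/1991 C=2048/655 D=1024/335 E=7168/3121 H=2048/793] → run B
t=22: vr[B=5120/1991 C=2048/655 D=1024/335 E=7168/3121 H=2048/793] → run E
t=23: vr[B=5120/1991 C=2048/655 D=1024/335 H=2048/793] → run B
t=24: vr[B=6144/1991 C=2048/655 D=1024/335 H=2048/793] → run H
t=25: vr[B=6144/1991 C=2048/655 D=1024/335] → run D
t=26: vr[B=6144/1991 C=2048/655 D=2048/335] → run B
t=27: vr[B=7168/1991 C=2048/655 D=2048/335] → run C
t=28: vr[B=7168/1991 C=3072/655 D=2048/335] → run B
t=29: vr[C=3072/655 D=2048/335] → run C
t=30: vr[C=4096/655 D=2048/335] → run D
t=31: vr[C=4096/655 D=3072/335] → run C
t=32: vr[C=1024/131 D=3072/335] → run C
t=33: vr[C=6144/655 D=3072/335] → run D
t=34: vr[C=6144/655 D=4096/335] → run C
t=35: vr[D=4096/335] → run D
t=36: (idle)
t=37: (idle)
t=38: (idle)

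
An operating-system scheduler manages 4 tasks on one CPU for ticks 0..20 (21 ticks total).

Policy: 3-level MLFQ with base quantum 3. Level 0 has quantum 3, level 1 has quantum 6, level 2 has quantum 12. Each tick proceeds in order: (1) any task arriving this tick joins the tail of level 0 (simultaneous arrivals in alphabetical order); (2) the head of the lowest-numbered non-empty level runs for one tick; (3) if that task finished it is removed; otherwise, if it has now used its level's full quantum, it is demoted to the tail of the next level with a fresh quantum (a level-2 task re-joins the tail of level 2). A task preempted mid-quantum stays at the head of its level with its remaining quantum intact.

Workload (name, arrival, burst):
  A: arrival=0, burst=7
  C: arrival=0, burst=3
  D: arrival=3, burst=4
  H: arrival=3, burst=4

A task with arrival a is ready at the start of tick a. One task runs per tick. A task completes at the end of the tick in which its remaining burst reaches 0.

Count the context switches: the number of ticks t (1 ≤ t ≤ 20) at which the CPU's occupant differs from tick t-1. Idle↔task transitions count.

t=0: L0/L1/L2 = AC/-/- → run A
t=1: L0/L1/L2 = AC/-/- → run A
t=2: L0/L1/L2 = AC/-/- → run A
t=3: L0/L1/L2 = CDH/A/- → run C
t=4: L0/L1/L2 = CDH/A/- → run C
t=5: L0/L1/L2 = CDH/A/- → run C
t=6: L0/L1/L2 = DH/A/- → run D
t=7: L0/L1/L2 = DH/A/- → run D
t=8: L0/L1/L2 = DH/A/- → run D
t=9: L0/L1/L2 = H/AD/- → run H
t=10: L0/L1/L2 = H/AD/- → run H
t=11: L0/L1/L2 = H/AD/- → run H
t=12: L0/L1/L2 = -/ADH/- → run A
t=13: L0/L1/L2 = -/ADH/- → run A
t=14: L0/L1/L2 = -/ADH/- → run A
t=15: L0/L1/L2 = -/ADH/- → run A
t=16: L0/L1/L2 = -/DH/- → run D
t=17: L0/L1/L2 = -/H/- → run H
t=18: (idle)
t=19: (idle)
t=20: (idle)

context switches = 7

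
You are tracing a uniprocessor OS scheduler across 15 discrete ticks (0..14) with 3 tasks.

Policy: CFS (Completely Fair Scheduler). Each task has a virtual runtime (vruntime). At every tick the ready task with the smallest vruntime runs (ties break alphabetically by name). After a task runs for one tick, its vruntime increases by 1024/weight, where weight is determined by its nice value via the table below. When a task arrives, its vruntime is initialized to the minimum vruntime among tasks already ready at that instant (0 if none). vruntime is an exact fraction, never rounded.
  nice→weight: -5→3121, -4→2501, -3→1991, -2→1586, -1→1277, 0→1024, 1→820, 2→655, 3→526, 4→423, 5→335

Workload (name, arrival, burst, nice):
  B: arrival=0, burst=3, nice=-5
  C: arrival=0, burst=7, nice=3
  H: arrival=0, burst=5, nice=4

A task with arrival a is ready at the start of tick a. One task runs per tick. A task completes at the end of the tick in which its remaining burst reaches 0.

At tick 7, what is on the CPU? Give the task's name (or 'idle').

running at tick 7 = C

t=0: vr[B=0 C=0 H=0] → run B
t=1: vr[B=1024/3121 C=0 H=0] → run C
t=2: vr[B=1024/3121 C=512/263 H=0] → run H
t=3: vr[B=1024/3121 C=512/263 H=1024/423] → run B
t=4: vr[B=2048/3121 C=512/263 H=1024/423] → run B
t=5: vr[C=512/263 H=1024/423] → run C
t=6: vr[C=1024/263 H=1024/423] → run H
t=7: vr[C=1024/263 H=2048/423] → run C
t=8: vr[C=1536/263 H=2048/423] → run H
t=9: vr[C=1536/263 H=1024/141] → run C
t=10: vr[C=2048/263 H=1024/141] → run H
t=11: vr[C=2048/263 H=4096/423] → run C
t=12: vr[C=2560/263 H=4096/423] → run H
t=13: vr[C=2560/263] → run C
t=14: vr[C=3072/263] → run C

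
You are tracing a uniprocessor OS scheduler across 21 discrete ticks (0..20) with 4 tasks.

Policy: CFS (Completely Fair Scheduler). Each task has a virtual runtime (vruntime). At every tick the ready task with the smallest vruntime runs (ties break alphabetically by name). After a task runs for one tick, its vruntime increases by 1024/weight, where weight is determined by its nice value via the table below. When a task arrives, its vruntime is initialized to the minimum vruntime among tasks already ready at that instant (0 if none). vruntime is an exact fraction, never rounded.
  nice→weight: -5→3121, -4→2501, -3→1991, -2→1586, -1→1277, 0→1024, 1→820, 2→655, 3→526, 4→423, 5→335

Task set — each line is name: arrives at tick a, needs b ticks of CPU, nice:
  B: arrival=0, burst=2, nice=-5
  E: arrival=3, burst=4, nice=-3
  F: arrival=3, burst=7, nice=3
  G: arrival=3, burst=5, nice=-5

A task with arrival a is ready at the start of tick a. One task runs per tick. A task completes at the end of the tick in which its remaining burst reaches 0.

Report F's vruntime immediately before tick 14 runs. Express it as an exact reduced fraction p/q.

t=0: vr[B=0] → run B
t=1: vr[B=1024/3121] → run B
t=2: (idle)
t=3: vr[E=0 F=0 G=0] → run E
t=4: vr[E=1024/1991 F=0 G=0] → run F
t=5: vr[E=1024/1991 F=512/263 G=0] → run G
t=6: vr[E=1024/1991 F=512/263 G=1024/3121] → run G
t=7: vr[E=1024/1991 F=512/263 G=2048/3121] → run E
t=8: vr[E=2048/1991 F=512/263 G=2048/3121] → run G
t=9: vr[E=2048/1991 F=512/263 G=3072/3121] → run G
t=10: vr[E=2048/1991 F=512/263 G=4096/3121] → run E
t=11: vr[E=3072/1991 F=512/263 G=4096/3121] → run G
t=12: vr[E=3072/1991 F=512/263] → run E
t=13: vr[F=512/263] → run F
t=14: vr[F=1024/263] → run F
t=15: vr[F=1536/263] → run F
t=16: vr[F=2048/263] → run F
t=17: vr[F=2560/263] → run F
t=18: vr[F=3072/263] → run F
t=19: (idle)
t=20: (idle)

vruntime(F, start of tick 14) = 1024/263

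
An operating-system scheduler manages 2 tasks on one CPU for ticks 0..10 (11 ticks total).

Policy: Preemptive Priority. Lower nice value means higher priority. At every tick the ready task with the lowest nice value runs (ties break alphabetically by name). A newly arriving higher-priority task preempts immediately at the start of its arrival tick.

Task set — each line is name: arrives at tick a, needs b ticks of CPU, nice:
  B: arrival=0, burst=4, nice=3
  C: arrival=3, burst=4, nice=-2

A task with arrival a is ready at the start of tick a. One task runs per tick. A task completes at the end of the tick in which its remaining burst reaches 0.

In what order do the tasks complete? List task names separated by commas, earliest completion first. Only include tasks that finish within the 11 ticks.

completion order = C, B

t=0: ready={B} → run B
t=1: ready={B} → run B
t=2: ready={B} → run B
t=3: ready={B,C} → run C
t=4: ready={B,C} → run C
t=5: ready={B,C} → run C
t=6: ready={B,C} → run C
t=7: ready={B} → run B
t=8: (idle)
t=9: (idle)
t=10: (idle)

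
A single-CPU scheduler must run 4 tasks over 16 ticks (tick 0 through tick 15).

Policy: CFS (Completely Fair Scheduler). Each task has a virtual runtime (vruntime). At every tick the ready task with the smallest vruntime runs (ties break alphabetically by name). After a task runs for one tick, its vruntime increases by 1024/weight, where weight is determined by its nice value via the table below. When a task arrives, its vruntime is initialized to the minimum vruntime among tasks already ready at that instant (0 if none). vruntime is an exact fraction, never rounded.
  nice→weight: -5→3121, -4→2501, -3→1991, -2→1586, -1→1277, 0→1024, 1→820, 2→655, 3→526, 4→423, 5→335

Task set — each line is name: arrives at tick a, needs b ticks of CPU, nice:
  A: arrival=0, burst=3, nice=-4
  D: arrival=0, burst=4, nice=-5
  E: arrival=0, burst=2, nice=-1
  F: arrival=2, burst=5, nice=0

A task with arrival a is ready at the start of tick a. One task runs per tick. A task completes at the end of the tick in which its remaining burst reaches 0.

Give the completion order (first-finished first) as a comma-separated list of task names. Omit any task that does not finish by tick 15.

t=0: vr[A=0 D=0 E=0] → run A
t=1: vr[A=1024/2501 D=0 E=0] → run D
t=2: vr[A=1024/2501 D=1024/3121 E=0 F=0] → run E
t=3: vr[A=1024/2501 D=1024/3121 E=1024/1277 F=0] → run F
t=4: vr[A=1024/2501 D=1024/3121 E=1024/1277 F=1] → run D
t=5: vr[A=1024/2501 D=2048/3121 E=1024/1277 F=1] → run A
t=6: vr[A=2048/2501 D=2048/3121 E=1024/1277 F=1] → run D
t=7: vr[A=2048/2501 D=3072/3121 E=1024/1277 F=1] → run E
t=8: vr[A=2048/2501 D=3072/3121 F=1] → run A
t=9: vr[D=3072/3121 F=1] → run D
t=10: vr[F=1] → run F
t=11: vr[F=2] → run F
t=12: vr[F=3] → run F
t=13: vr[F=4] → run F
t=14: (idle)
t=15: (idle)

completion order = E, A, D, F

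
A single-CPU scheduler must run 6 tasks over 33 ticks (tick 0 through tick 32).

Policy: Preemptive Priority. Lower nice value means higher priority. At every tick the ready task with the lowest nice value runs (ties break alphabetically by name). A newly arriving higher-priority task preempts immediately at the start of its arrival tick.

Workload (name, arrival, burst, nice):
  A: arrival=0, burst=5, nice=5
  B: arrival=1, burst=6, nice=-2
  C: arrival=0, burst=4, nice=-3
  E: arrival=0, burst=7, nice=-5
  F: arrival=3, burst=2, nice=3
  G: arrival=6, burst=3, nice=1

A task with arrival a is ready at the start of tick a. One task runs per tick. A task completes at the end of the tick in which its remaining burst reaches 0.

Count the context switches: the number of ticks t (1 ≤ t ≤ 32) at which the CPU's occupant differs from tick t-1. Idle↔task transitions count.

context switches = 6

t=0: ready={A,C,E} → run E
t=1: ready={A,B,C,E} → run E
t=2: ready={A,B,C,E} → run E
t=3: ready={A,B,C,E,F} → run E
t=4: ready={A,B,C,E,F} → run E
t=5: ready={A,B,C,E,F} → run E
t=6: ready={A,B,C,E,F,G} → run E
t=7: ready={A,B,C,F,G} → run C
t=8: ready={A,B,C,F,G} → run C
t=9: ready={A,B,C,F,G} → run C
t=10: ready={A,B,C,F,G} → run C
t=11: ready={A,B,F,G} → run B
t=12: ready={A,B,F,G} → run B
t=13: ready={A,B,F,G} → run B
t=14: ready={A,B,F,G} → run B
t=15: ready={A,B,F,G} → run B
t=16: ready={A,B,F,G} → run B
t=17: ready={A,F,G} → run G
t=18: ready={A,F,G} → run G
t=19: ready={A,F,G} → run G
t=20: ready={A,F} → run F
t=21: ready={A,F} → run F
t=22: ready={A} → run A
t=23: ready={A} → run A
t=24: ready={A} → run A
t=25: ready={A} → run A
t=26: ready={A} → run A
t=27: (idle)
t=28: (idle)
t=29: (idle)
t=30: (idle)
t=31: (idle)
t=32: (idle)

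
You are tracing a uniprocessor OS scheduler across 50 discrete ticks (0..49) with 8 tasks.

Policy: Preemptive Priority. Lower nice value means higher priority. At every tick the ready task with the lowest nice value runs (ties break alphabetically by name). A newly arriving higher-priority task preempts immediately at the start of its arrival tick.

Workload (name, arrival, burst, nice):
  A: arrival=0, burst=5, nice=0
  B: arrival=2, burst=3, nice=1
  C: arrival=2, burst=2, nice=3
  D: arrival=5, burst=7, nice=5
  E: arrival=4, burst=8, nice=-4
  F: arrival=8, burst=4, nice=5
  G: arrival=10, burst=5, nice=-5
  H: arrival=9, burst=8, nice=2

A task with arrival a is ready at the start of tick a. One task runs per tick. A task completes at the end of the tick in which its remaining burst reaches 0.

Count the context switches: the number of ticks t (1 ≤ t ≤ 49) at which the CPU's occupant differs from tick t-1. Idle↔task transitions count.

t=0: ready={A} → run A
t=1: ready={A} → run A
t=2: ready={A,B,C} → run A
t=3: ready={A,B,C} → run A
t=4: ready={A,B,C,E} → run E
t=5: ready={A,B,C,D,E} → run E
t=6: ready={A,B,C,D,E} → run E
t=7: ready={A,B,C,D,E} → run E
t=8: ready={A,B,C,D,E,F} → run E
t=9: ready={A,B,C,D,E,F,H} → run E
t=10: ready={A,B,C,D,E,F,G,H} → run G
t=11: ready={A,B,C,D,E,F,G,H} → run G
t=12: ready={A,B,C,D,E,F,G,H} → run G
t=13: ready={A,B,C,D,E,F,G,H} → run G
t=14: ready={A,B,C,D,E,F,G,H} → run G
t=15: ready={A,B,C,D,E,F,H} → run E
t=16: ready={A,B,C,D,E,F,H} → run E
t=17: ready={A,B,C,D,F,H} → run A
t=18: ready={B,C,D,F,H} → run B
t=19: ready={B,C,D,F,H} → run B
t=20: ready={B,C,D,F,H} → run B
t=21: ready={C,D,F,H} → run H
t=22: ready={C,D,F,H} → run H
t=23: ready={C,D,F,H} → run H
t=24: ready={C,D,F,H} → run H
t=25: ready={C,D,F,H} → run H
t=26: ready={C,D,F,H} → run H
t=27: ready={C,D,F,H} → run H
t=28: ready={C,D,F,H} → run H
t=29: ready={C,D,F} → run C
t=30: ready={C,D,F} → run C
t=31: ready={D,F} → run D
t=32: ready={D,F} → run D
t=33: ready={D,F} → run D
t=34: ready={D,F} → run D
t=35: ready={D,F} → run D
t=36: ready={D,F} → run D
t=37: ready={D,F} → run D
t=38: ready={F} → run F
t=39: ready={F} → run F
t=40: ready={F} → run F
t=41: ready={F} → run F
t=42: (idle)
t=43: (idle)
t=44: (idle)
t=45: (idle)
t=46: (idle)
t=47: (idle)
t=48: (idle)
t=49: (idle)

context switches = 10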